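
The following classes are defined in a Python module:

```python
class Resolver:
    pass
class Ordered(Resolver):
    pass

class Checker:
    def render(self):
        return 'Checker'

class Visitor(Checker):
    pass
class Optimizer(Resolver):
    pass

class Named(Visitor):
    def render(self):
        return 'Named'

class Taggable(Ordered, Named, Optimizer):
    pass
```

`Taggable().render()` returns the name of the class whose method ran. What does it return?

L[Taggable] = Taggable + merge(L[Ordered], L[Named], L[Optimizer], [Ordered Named Optimizer])
  take Ordered:  [Ordered Resolver object] + [Named Visitor Checker object] + [Optimizer Resolver object] + [Ordered Named Optimizer]
  take Named:  [Resolver object] + [Named Visitor Checker object] + [Optimizer Resolver object] + [Named Optimizer]
  take Visitor:  [Resolver object] + [Visitor Checker object] + [Optimizer Resolver object] + [Optimizer]
  take Checker:  [Resolver object] + [Checker object] + [Optimizer Resolver object] + [Optimizer]
  take Optimizer:  [Resolver object] + [object] + [Optimizer Resolver object] + [Optimizer]
  take Resolver:  [Resolver object] + [object] + [Resolver object]
  take object:  [object] + [object] + [object]
MRO: Taggable Ordered Named Visitor Checker Optimizer Resolver object
render is defined in: Checker, Named. First along the MRO is Named.

Named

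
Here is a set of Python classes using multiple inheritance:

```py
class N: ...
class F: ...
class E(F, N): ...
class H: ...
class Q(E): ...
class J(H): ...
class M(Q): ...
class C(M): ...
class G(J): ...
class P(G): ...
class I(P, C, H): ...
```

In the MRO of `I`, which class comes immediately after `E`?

L[I] = I + merge(L[P], L[C], L[H], [P C H])
  take P:  [P G J H object] + [C M Q E F N object] + [H object] + [P C H]
  take G:  [G J H object] + [C M Q E F N object] + [H object] + [C H]
  take J:  [J H object] + [C M Q E F N object] + [H object] + [C H]
  take C:  [H object] + [C M Q E F N object] + [H object] + [C H]
  take H:  [H object] + [M Q E F N object] + [H object] + [H]
  take M:  [object] + [M Q E F N object] + [object]
  take Q:  [object] + [Q E F N object] + [object]
  take E:  [object] + [E F N object] + [object]
  take F:  [object] + [F N object] + [object]
  take N:  [object] + [N object] + [object]
  take object:  [object] + [object] + [object]
MRO: I P G J C H M Q E F N object
E is at position 8; next is F.

F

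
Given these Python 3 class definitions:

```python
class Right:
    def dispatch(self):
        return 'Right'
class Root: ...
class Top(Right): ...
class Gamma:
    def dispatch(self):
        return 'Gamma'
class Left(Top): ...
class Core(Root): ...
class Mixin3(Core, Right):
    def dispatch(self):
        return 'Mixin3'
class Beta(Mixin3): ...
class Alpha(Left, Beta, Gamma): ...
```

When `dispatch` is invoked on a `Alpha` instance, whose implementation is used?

L[Alpha] = Alpha + merge(L[Left], L[Beta], L[Gamma], [Left Beta Gamma])
  take Left:  [Left Top Right object] + [Beta Mixin3 Core Root Right object] + [Gamma object] + [Left Beta Gamma]
  take Top:  [Top Right object] + [Beta Mixin3 Core Root Right object] + [Gamma object] + [Beta Gamma]
  take Beta:  [Right object] + [Beta Mixin3 Core Root Right object] + [Gamma object] + [Beta Gamma]
  take Mixin3:  [Right object] + [Mixin3 Core Root Right object] + [Gamma object] + [Gamma]
  take Core:  [Right object] + [Core Root Right object] + [Gamma object] + [Gamma]
  take Root:  [Right object] + [Root Right object] + [Gamma object] + [Gamma]
  take Right:  [Right object] + [Right object] + [Gamma object] + [Gamma]
  take Gamma:  [object] + [object] + [Gamma object] + [Gamma]
  take object:  [object] + [object] + [object]
MRO: Alpha Left Top Beta Mixin3 Core Root Right Gamma object
dispatch is defined in: Gamma, Mixin3, Right. First along the MRO is Mixin3.

Mixin3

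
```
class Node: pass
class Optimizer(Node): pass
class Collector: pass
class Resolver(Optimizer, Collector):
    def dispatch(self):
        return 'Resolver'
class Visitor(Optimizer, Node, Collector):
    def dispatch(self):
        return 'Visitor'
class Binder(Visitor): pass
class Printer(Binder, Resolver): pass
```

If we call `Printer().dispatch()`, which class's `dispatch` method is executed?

L[Printer] = Printer + merge(L[Binder], L[Resolver], [Binder Resolver])
  take Binder:  [Binder Visitor Optimizer Node Collector object] + [Resolver Optimizer Node Collector object] + [Binder Resolver]
  take Visitor:  [Visitor Optimizer Node Collector object] + [Resolver Optimizer Node Collector object] + [Resolver]
  take Resolver:  [Optimizer Node Collector object] + [Resolver Optimizer Node Collector object] + [Resolver]
  take Optimizer:  [Optimizer Node Collector object] + [Optimizer Node Collector object]
  take Node:  [Node Collector object] + [Node Collector object]
  take Collector:  [Collector object] + [Collector object]
  take object:  [object] + [object]
MRO: Printer Binder Visitor Resolver Optimizer Node Collector object
dispatch is defined in: Resolver, Visitor. First along the MRO is Visitor.

Visitor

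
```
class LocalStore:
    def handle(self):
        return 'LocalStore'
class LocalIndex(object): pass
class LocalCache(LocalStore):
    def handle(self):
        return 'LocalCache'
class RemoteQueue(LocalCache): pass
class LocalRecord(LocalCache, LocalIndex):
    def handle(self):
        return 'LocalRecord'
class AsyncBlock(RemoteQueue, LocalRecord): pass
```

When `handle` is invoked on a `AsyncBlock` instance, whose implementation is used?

L[AsyncBlock] = AsyncBlock + merge(L[RemoteQueue], L[LocalRecord], [RemoteQueue LocalRecord])
  take RemoteQueue:  [RemoteQueue LocalCache LocalStore object] + [LocalRecord LocalCache LocalStore LocalIndex object] + [RemoteQueue LocalRecord]
  take LocalRecord:  [LocalCache LocalStore object] + [LocalRecord LocalCache LocalStore LocalIndex object] + [LocalRecord]
  take LocalCache:  [LocalCache LocalStore object] + [LocalCache LocalStore LocalIndex object]
  take LocalStore:  [LocalStore object] + [LocalStore LocalIndex object]
  take LocalIndex:  [object] + [LocalIndex object]
  take object:  [object] + [object]
MRO: AsyncBlock RemoteQueue LocalRecord LocalCache LocalStore LocalIndex object
handle is defined in: LocalCache, LocalRecord, LocalStore. First along the MRO is LocalRecord.

LocalRecord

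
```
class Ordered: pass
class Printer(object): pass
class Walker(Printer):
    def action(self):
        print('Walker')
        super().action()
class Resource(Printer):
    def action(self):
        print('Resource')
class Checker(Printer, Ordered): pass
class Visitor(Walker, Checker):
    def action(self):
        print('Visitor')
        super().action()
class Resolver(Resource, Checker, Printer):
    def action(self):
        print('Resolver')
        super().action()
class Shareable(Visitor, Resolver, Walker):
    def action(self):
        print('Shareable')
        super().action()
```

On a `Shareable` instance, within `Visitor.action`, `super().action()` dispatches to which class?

Resolver

L[Shareable] = Shareable + merge(L[Visitor], L[Resolver], L[Walker], [Visitor Resolver Walker])
  take Visitor:  [Visitor Walker Checker Printer Ordered object] + [Resolver Resource Checker Printer Ordered object] + [Walker Printer object] + [Visitor Resolver Walker]
  take Resolver:  [Walker Checker Printer Ordered object] + [Resolver Resource Checker Printer Ordered object] + [Walker Printer object] + [Resolver Walker]
  take Walker:  [Walker Checker Printer Ordered object] + [Resource Checker Printer Ordered object] + [Walker Printer object] + [Walker]
  take Resource:  [Checker Printer Ordered object] + [Resource Checker Printer Ordered object] + [Printer object]
  take Checker:  [Checker Printer Ordered object] + [Checker Printer Ordered object] + [Printer object]
  take Printer:  [Printer Ordered object] + [Printer Ordered object] + [Printer object]
  take Ordered:  [Ordered object] + [Ordered object] + [object]
  take object:  [object] + [object] + [object]
MRO: Shareable Visitor Resolver Walker Resource Checker Printer Ordered object
super() in Visitor.action on a Shareable instance goes to the class after Visitor in Shareable's MRO: Resolver.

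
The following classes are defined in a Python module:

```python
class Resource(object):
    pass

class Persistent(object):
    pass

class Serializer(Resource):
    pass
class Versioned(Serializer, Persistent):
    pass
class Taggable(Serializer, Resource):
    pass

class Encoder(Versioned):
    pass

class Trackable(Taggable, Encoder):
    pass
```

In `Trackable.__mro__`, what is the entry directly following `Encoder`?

Versioned

L[Trackable] = Trackable + merge(L[Taggable], L[Encoder], [Taggable Encoder])
  take Taggable:  [Taggable Serializer Resource object] + [Encoder Versioned Serializer Resource Persistent object] + [Taggable Encoder]
  take Encoder:  [Serializer Resource object] + [Encoder Versioned Serializer Resource Persistent object] + [Encoder]
  take Versioned:  [Serializer Resource object] + [Versioned Serializer Resource Persistent object]
  take Serializer:  [Serializer Resource object] + [Serializer Resource Persistent object]
  take Resource:  [Resource object] + [Resource Persistent object]
  take Persistent:  [object] + [Persistent object]
  take object:  [object] + [object]
MRO: Trackable Taggable Encoder Versioned Serializer Resource Persistent object
Encoder is at position 2; next is Versioned.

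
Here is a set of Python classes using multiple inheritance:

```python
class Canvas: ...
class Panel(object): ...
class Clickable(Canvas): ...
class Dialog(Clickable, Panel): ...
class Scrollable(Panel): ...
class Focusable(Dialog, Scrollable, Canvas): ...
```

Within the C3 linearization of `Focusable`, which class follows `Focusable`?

Dialog

L[Focusable] = Focusable + merge(L[Dialog], L[Scrollable], L[Canvas], [Dialog Scrollable Canvas])
  take Dialog:  [Dialog Clickable Canvas Panel object] + [Scrollable Panel object] + [Canvas object] + [Dialog Scrollable Canvas]
  take Clickable:  [Clickable Canvas Panel object] + [Scrollable Panel object] + [Canvas object] + [Scrollable Canvas]
  take Scrollable:  [Canvas Panel object] + [Scrollable Panel object] + [Canvas object] + [Scrollable Canvas]
  take Canvas:  [Canvas Panel object] + [Panel object] + [Canvas object] + [Canvas]
  take Panel:  [Panel object] + [Panel object] + [object]
  take object:  [object] + [object] + [object]
MRO: Focusable Dialog Clickable Scrollable Canvas Panel object
Focusable is at position 0; next is Dialog.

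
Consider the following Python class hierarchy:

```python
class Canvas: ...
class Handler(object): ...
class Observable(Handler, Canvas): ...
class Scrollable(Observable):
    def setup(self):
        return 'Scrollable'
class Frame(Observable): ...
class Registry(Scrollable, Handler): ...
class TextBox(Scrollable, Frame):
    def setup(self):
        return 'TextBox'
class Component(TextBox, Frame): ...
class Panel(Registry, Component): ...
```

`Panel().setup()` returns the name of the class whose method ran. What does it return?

TextBox

L[Panel] = Panel + merge(L[Registry], L[Component], [Registry Component])
  take Registry:  [Registry Scrollable Observable Handler Canvas object] + [Component TextBox Scrollable Frame Observable Handler Canvas object] + [Registry Component]
  take Component:  [Scrollable Observable Handler Canvas object] + [Component TextBox Scrollable Frame Observable Handler Canvas object] + [Component]
  take TextBox:  [Scrollable Observable Handler Canvas object] + [TextBox Scrollable Frame Observable Handler Canvas object]
  take Scrollable:  [Scrollable Observable Handler Canvas object] + [Scrollable Frame Observable Handler Canvas object]
  take Frame:  [Observable Handler Canvas object] + [Frame Observable Handler Canvas object]
  take Observable:  [Observable Handler Canvas object] + [Observable Handler Canvas object]
  take Handler:  [Handler Canvas object] + [Handler Canvas object]
  take Canvas:  [Canvas object] + [Canvas object]
  take object:  [object] + [object]
MRO: Panel Registry Component TextBox Scrollable Frame Observable Handler Canvas object
setup is defined in: Scrollable, TextBox. First along the MRO is TextBox.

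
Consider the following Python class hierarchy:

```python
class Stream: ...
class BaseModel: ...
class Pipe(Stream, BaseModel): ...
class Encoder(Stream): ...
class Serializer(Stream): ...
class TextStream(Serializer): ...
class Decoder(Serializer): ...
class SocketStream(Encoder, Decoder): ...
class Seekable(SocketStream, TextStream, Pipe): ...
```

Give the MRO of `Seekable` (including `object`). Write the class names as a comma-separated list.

L[Seekable] = Seekable + merge(L[SocketStream], L[TextStream], L[Pipe], [SocketStream TextStream Pipe])
  take SocketStream:  [SocketStream Encoder Decoder Serializer Stream object] + [TextStream Serializer Stream object] + [Pipe Stream BaseModel object] + [SocketStream TextStream Pipe]
  take Encoder:  [Encoder Decoder Serializer Stream object] + [TextStream Serializer Stream object] + [Pipe Stream BaseModel object] + [TextStream Pipe]
  take Decoder:  [Decoder Serializer Stream object] + [TextStream Serializer Stream object] + [Pipe Stream BaseModel object] + [TextStream Pipe]
  take TextStream:  [Serializer Stream object] + [TextStream Serializer Stream object] + [Pipe Stream BaseModel object] + [TextStream Pipe]
  take Serializer:  [Serializer Stream object] + [Serializer Stream object] + [Pipe Stream BaseModel object] + [Pipe]
  take Pipe:  [Stream object] + [Stream object] + [Pipe Stream BaseModel object] + [Pipe]
  take Stream:  [Stream object] + [Stream object] + [Stream BaseModel object]
  take BaseModel:  [object] + [object] + [BaseModel object]
  take object:  [object] + [object] + [object]

Seekable, SocketStream, Encoder, Decoder, TextStream, Serializer, Pipe, Stream, BaseModel, object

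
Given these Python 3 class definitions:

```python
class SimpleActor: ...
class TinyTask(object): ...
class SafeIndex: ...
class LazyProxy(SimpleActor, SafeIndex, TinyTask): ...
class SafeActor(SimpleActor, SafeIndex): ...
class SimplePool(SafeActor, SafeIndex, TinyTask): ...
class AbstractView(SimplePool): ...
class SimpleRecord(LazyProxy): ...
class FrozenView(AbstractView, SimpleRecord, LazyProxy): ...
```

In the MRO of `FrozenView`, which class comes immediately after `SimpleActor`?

L[FrozenView] = FrozenView + merge(L[AbstractView], L[SimpleRecord], L[LazyProxy], [AbstractView SimpleRecord LazyProxy])
  take AbstractView:  [AbstractView SimplePool SafeActor SimpleActor SafeIndex TinyTask object] + [SimpleRecord LazyProxy SimpleActor SafeIndex TinyTask object] + [LazyProxy SimpleActor SafeIndex TinyTask object] + [AbstractView SimpleRecord LazyProxy]
  take SimplePool:  [SimplePool SafeActor SimpleActor SafeIndex TinyTask object] + [SimpleRecord LazyProxy SimpleActor SafeIndex TinyTask object] + [LazyProxy SimpleActor SafeIndex TinyTask object] + [SimpleRecord LazyProxy]
  take SafeActor:  [SafeActor SimpleActor SafeIndex TinyTask object] + [SimpleRecord LazyProxy SimpleActor SafeIndex TinyTask object] + [LazyProxy SimpleActor SafeIndex TinyTask object] + [SimpleRecord LazyProxy]
  take SimpleRecord:  [SimpleActor SafeIndex TinyTask object] + [SimpleRecord LazyProxy SimpleActor SafeIndex TinyTask object] + [LazyProxy SimpleActor SafeIndex TinyTask object] + [SimpleRecord LazyProxy]
  take LazyProxy:  [SimpleActor SafeIndex TinyTask object] + [LazyProxy SimpleActor SafeIndex TinyTask object] + [LazyProxy SimpleActor SafeIndex TinyTask object] + [LazyProxy]
  take SimpleActor:  [SimpleActor SafeIndex TinyTask object] + [SimpleActor SafeIndex TinyTask object] + [SimpleActor SafeIndex TinyTask object]
  take SafeIndex:  [SafeIndex TinyTask object] + [SafeIndex TinyTask object] + [SafeIndex TinyTask object]
  take TinyTask:  [TinyTask object] + [TinyTask object] + [TinyTask object]
  take object:  [object] + [object] + [object]
MRO: FrozenView AbstractView SimplePool SafeActor SimpleRecord LazyProxy SimpleActor SafeIndex TinyTask object
SimpleActor is at position 6; next is SafeIndex.

SafeIndex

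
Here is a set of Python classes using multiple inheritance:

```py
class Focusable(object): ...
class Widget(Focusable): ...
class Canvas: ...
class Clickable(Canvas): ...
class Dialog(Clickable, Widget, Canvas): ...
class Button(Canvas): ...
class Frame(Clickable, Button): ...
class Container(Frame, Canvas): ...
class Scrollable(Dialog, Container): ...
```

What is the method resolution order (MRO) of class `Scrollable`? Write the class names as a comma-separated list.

L[Scrollable] = Scrollable + merge(L[Dialog], L[Container], [Dialog Container])
  take Dialog:  [Dialog Clickable Widget Canvas Focusable object] + [Container Frame Clickable Button Canvas object] + [Dialog Container]
  take Container:  [Clickable Widget Canvas Focusable object] + [Container Frame Clickable Button Canvas object] + [Container]
  take Frame:  [Clickable Widget Canvas Focusable object] + [Frame Clickable Button Canvas object]
  take Clickable:  [Clickable Widget Canvas Focusable object] + [Clickable Button Canvas object]
  take Widget:  [Widget Canvas Focusable object] + [Button Canvas object]
  take Button:  [Canvas Focusable object] + [Button Canvas object]
  take Canvas:  [Canvas Focusable object] + [Canvas object]
  take Focusable:  [Focusable object] + [object]
  take object:  [object] + [object]

Scrollable, Dialog, Container, Frame, Clickable, Widget, Button, Canvas, Focusable, object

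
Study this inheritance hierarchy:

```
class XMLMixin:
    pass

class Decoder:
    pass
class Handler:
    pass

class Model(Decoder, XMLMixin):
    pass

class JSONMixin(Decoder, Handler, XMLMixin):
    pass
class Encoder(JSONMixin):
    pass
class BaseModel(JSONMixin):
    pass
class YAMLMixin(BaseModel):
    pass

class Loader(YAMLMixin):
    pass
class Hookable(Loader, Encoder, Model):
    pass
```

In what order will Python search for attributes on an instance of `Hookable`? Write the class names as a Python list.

[Hookable, Loader, YAMLMixin, BaseModel, Encoder, JSONMixin, Model, Decoder, Handler, XMLMixin, object]

L[Hookable] = Hookable + merge(L[Loader], L[Encoder], L[Model], [Loader Encoder Model])
  take Loader:  [Loader YAMLMixin BaseModel JSONMixin Decoder Handler XMLMixin object] + [Encoder JSONMixin Decoder Handler XMLMixin object] + [Model Decoder XMLMixin object] + [Loader Encoder Model]
  take YAMLMixin:  [YAMLMixin BaseModel JSONMixin Decoder Handler XMLMixin object] + [Encoder JSONMixin Decoder Handler XMLMixin object] + [Model Decoder XMLMixin object] + [Encoder Model]
  take BaseModel:  [BaseModel JSONMixin Decoder Handler XMLMixin object] + [Encoder JSONMixin Decoder Handler XMLMixin object] + [Model Decoder XMLMixin object] + [Encoder Model]
  take Encoder:  [JSONMixin Decoder Handler XMLMixin object] + [Encoder JSONMixin Decoder Handler XMLMixin object] + [Model Decoder XMLMixin object] + [Encoder Model]
  take JSONMixin:  [JSONMixin Decoder Handler XMLMixin object] + [JSONMixin Decoder Handler XMLMixin object] + [Model Decoder XMLMixin object] + [Model]
  take Model:  [Decoder Handler XMLMixin object] + [Decoder Handler XMLMixin object] + [Model Decoder XMLMixin object] + [Model]
  take Decoder:  [Decoder Handler XMLMixin object] + [Decoder Handler XMLMixin object] + [Decoder XMLMixin object]
  take Handler:  [Handler XMLMixin object] + [Handler XMLMixin object] + [XMLMixin object]
  take XMLMixin:  [XMLMixin object] + [XMLMixin object] + [XMLMixin object]
  take object:  [object] + [object] + [object]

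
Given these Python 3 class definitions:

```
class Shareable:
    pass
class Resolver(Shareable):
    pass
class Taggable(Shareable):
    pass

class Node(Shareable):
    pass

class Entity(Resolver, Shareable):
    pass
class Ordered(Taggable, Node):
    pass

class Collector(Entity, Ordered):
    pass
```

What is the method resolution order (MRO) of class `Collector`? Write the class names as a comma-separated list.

L[Collector] = Collector + merge(L[Entity], L[Ordered], [Entity Ordered])
  take Entity:  [Entity Resolver Shareable object] + [Ordered Taggable Node Shareable object] + [Entity Ordered]
  take Resolver:  [Resolver Shareable object] + [Ordered Taggable Node Shareable object] + [Ordered]
  take Ordered:  [Shareable object] + [Ordered Taggable Node Shareable object] + [Ordered]
  take Taggable:  [Shareable object] + [Taggable Node Shareable object]
  take Node:  [Shareable object] + [Node Shareable object]
  take Shareable:  [Shareable object] + [Shareable object]
  take object:  [object] + [object]

Collector, Entity, Resolver, Ordered, Taggable, Node, Shareable, object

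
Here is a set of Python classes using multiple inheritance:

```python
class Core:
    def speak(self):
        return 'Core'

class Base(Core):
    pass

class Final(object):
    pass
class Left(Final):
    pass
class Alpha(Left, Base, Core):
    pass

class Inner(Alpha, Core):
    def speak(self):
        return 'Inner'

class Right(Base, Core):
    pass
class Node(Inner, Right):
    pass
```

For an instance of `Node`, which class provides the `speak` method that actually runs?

L[Node] = Node + merge(L[Inner], L[Right], [Inner Right])
  take Inner:  [Inner Alpha Left Final Base Core object] + [Right Base Core object] + [Inner Right]
  take Alpha:  [Alpha Left Final Base Core object] + [Right Base Core object] + [Right]
  take Left:  [Left Final Base Core object] + [Right Base Core object] + [Right]
  take Final:  [Final Base Core object] + [Right Base Core object] + [Right]
  take Right:  [Base Core object] + [Right Base Core object] + [Right]
  take Base:  [Base Core object] + [Base Core object]
  take Core:  [Core object] + [Core object]
  take object:  [object] + [object]
MRO: Node Inner Alpha Left Final Right Base Core object
speak is defined in: Core, Inner. First along the MRO is Inner.

Inner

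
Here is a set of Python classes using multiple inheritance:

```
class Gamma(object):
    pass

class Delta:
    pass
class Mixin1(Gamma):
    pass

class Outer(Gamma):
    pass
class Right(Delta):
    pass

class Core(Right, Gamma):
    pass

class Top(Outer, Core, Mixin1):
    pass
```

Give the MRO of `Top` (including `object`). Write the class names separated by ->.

Top -> Outer -> Core -> Right -> Delta -> Mixin1 -> Gamma -> object

L[Top] = Top + merge(L[Outer], L[Core], L[Mixin1], [Outer Core Mixin1])
  take Outer:  [Outer Gamma object] + [Core Right Delta Gamma object] + [Mixin1 Gamma object] + [Outer Core Mixin1]
  take Core:  [Gamma object] + [Core Right Delta Gamma object] + [Mixin1 Gamma object] + [Core Mixin1]
  take Right:  [Gamma object] + [Right Delta Gamma object] + [Mixin1 Gamma object] + [Mixin1]
  take Delta:  [Gamma object] + [Delta Gamma object] + [Mixin1 Gamma object] + [Mixin1]
  take Mixin1:  [Gamma object] + [Gamma object] + [Mixin1 Gamma object] + [Mixin1]
  take Gamma:  [Gamma object] + [Gamma object] + [Gamma object]
  take object:  [object] + [object] + [object]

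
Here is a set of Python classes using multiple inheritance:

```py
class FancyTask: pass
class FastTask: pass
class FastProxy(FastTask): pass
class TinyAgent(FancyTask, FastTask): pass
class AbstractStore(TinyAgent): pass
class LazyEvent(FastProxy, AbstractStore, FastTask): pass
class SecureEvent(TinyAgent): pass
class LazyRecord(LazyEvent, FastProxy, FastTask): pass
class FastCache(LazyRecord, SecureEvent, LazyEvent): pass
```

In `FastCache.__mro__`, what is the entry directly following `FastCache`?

LazyRecord

L[FastCache] = FastCache + merge(L[LazyRecord], L[SecureEvent], L[LazyEvent], [LazyRecord SecureEvent LazyEvent])
  take LazyRecord:  [LazyRecord LazyEvent FastProxy AbstractStore TinyAgent FancyTask FastTask object] + [SecureEvent TinyAgent FancyTask FastTask object] + [LazyEvent FastProxy AbstractStore TinyAgent FancyTask FastTask object] + [LazyRecord SecureEvent LazyEvent]
  take SecureEvent:  [LazyEvent FastProxy AbstractStore TinyAgent FancyTask FastTask object] + [SecureEvent TinyAgent FancyTask FastTask object] + [LazyEvent FastProxy AbstractStore TinyAgent FancyTask FastTask object] + [SecureEvent LazyEvent]
  take LazyEvent:  [LazyEvent FastProxy AbstractStore TinyAgent FancyTask FastTask object] + [TinyAgent FancyTask FastTask object] + [LazyEvent FastProxy AbstractStore TinyAgent FancyTask FastTask object] + [LazyEvent]
  take FastProxy:  [FastProxy AbstractStore TinyAgent FancyTask FastTask object] + [TinyAgent FancyTask FastTask object] + [FastProxy AbstractStore TinyAgent FancyTask FastTask object]
  take AbstractStore:  [AbstractStore TinyAgent FancyTask FastTask object] + [TinyAgent FancyTask FastTask object] + [AbstractStore TinyAgent FancyTask FastTask object]
  take TinyAgent:  [TinyAgent FancyTask FastTask object] + [TinyAgent FancyTask FastTask object] + [TinyAgent FancyTask FastTask object]
  take FancyTask:  [FancyTask FastTask object] + [FancyTask FastTask object] + [FancyTask FastTask object]
  take FastTask:  [FastTask object] + [FastTask object] + [FastTask object]
  take object:  [object] + [object] + [object]
MRO: FastCache LazyRecord SecureEvent LazyEvent FastProxy AbstractStore TinyAgent FancyTask FastTask object
FastCache is at position 0; next is LazyRecord.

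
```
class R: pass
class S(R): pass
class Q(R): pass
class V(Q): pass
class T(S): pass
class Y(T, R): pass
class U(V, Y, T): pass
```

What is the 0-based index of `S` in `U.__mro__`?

L[U] = U + merge(L[V], L[Y], L[T], [V Y T])
  take V:  [V Q R object] + [Y T S R object] + [T S R object] + [V Y T]
  take Q:  [Q R object] + [Y T S R object] + [T S R object] + [Y T]
  take Y:  [R object] + [Y T S R object] + [T S R object] + [Y T]
  take T:  [R object] + [T S R object] + [T S R object] + [T]
  take S:  [R object] + [S R object] + [S R object]
  take R:  [R object] + [R object] + [R object]
  take object:  [object] + [object] + [object]
MRO: U V Q Y T S R object
S sits at index 5.

5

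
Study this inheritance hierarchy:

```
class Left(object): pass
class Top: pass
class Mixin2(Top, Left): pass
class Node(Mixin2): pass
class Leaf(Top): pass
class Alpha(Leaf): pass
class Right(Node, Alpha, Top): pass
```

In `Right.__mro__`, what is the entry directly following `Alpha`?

Leaf

L[Right] = Right + merge(L[Node], L[Alpha], L[Top], [Node Alpha Top])
  take Node:  [Node Mixin2 Top Left object] + [Alpha Leaf Top object] + [Top object] + [Node Alpha Top]
  take Mixin2:  [Mixin2 Top Left object] + [Alpha Leaf Top object] + [Top object] + [Alpha Top]
  take Alpha:  [Top Left object] + [Alpha Leaf Top object] + [Top object] + [Alpha Top]
  take Leaf:  [Top Left object] + [Leaf Top object] + [Top object] + [Top]
  take Top:  [Top Left object] + [Top object] + [Top object] + [Top]
  take Left:  [Left object] + [object] + [object]
  take object:  [object] + [object] + [object]
MRO: Right Node Mixin2 Alpha Leaf Top Left object
Alpha is at position 3; next is Leaf.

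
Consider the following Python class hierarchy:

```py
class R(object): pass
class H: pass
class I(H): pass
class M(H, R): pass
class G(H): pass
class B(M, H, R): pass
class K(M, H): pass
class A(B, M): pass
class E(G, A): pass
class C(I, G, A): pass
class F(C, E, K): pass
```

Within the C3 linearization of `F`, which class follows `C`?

L[F] = F + merge(L[C], L[E], L[K], [C E K])
  take C:  [C I G A B M H R object] + [E G A B M H R object] + [K M H R object] + [C E K]
  take I:  [I G A B M H R object] + [E G A B M H R object] + [K M H R object] + [E K]
  take E:  [G A B M H R object] + [E G A B M H R object] + [K M H R object] + [E K]
  take G:  [G A B M H R object] + [G A B M H R object] + [K M H R object] + [K]
  take A:  [A B M H R object] + [A B M H R object] + [K M H R object] + [K]
  take B:  [B M H R object] + [B M H R object] + [K M H R object] + [K]
  take K:  [M H R object] + [M H R object] + [K M H R object] + [K]
  take M:  [M H R object] + [M H R object] + [M H R object]
  take H:  [H R object] + [H R object] + [H R object]
  take R:  [R object] + [R object] + [R object]
  take object:  [object] + [object] + [object]
MRO: F C I E G A B K M H R object
C is at position 1; next is I.

I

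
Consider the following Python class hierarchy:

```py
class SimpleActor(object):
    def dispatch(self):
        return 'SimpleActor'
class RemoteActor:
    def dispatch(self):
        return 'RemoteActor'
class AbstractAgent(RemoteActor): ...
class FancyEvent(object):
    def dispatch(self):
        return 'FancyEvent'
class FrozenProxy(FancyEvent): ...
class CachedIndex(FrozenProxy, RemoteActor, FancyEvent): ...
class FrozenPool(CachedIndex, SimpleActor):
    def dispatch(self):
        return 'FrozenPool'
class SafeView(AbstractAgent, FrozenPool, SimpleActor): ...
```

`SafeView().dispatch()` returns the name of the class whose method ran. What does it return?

FrozenPool

L[SafeView] = SafeView + merge(L[AbstractAgent], L[FrozenPool], L[SimpleActor], [AbstractAgent FrozenPool SimpleActor])
  take AbstractAgent:  [AbstractAgent RemoteActor object] + [FrozenPool CachedIndex FrozenProxy RemoteActor FancyEvent SimpleActor object] + [SimpleActor object] + [AbstractAgent FrozenPool SimpleActor]
  take FrozenPool:  [RemoteActor object] + [FrozenPool CachedIndex FrozenProxy RemoteActor FancyEvent SimpleActor object] + [SimpleActor object] + [FrozenPool SimpleActor]
  take CachedIndex:  [RemoteActor object] + [CachedIndex FrozenProxy RemoteActor FancyEvent SimpleActor object] + [SimpleActor object] + [SimpleActor]
  take FrozenProxy:  [RemoteActor object] + [FrozenProxy RemoteActor FancyEvent SimpleActor object] + [SimpleActor object] + [SimpleActor]
  take RemoteActor:  [RemoteActor object] + [RemoteActor FancyEvent SimpleActor object] + [SimpleActor object] + [SimpleActor]
  take FancyEvent:  [object] + [FancyEvent SimpleActor object] + [SimpleActor object] + [SimpleActor]
  take SimpleActor:  [object] + [SimpleActor object] + [SimpleActor object] + [SimpleActor]
  take object:  [object] + [object] + [object]
MRO: SafeView AbstractAgent FrozenPool CachedIndex FrozenProxy RemoteActor FancyEvent SimpleActor object
dispatch is defined in: FancyEvent, FrozenPool, RemoteActor, SimpleActor. First along the MRO is FrozenPool.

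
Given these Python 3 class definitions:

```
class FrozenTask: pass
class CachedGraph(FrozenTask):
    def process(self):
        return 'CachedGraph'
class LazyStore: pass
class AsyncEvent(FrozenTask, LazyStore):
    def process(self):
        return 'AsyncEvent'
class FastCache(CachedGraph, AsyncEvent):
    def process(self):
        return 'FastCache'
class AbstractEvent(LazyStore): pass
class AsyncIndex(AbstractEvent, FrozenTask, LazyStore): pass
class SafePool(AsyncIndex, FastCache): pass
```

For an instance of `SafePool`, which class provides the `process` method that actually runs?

FastCache

L[SafePool] = SafePool + merge(L[AsyncIndex], L[FastCache], [AsyncIndex FastCache])
  take AsyncIndex:  [AsyncIndex AbstractEvent FrozenTask LazyStore object] + [FastCache CachedGraph AsyncEvent FrozenTask LazyStore object] + [AsyncIndex FastCache]
  take AbstractEvent:  [AbstractEvent FrozenTask LazyStore object] + [FastCache CachedGraph AsyncEvent FrozenTask LazyStore object] + [FastCache]
  take FastCache:  [FrozenTask LazyStore object] + [FastCache CachedGraph AsyncEvent FrozenTask LazyStore object] + [FastCache]
  take CachedGraph:  [FrozenTask LazyStore object] + [CachedGraph AsyncEvent FrozenTask LazyStore object]
  take AsyncEvent:  [FrozenTask LazyStore object] + [AsyncEvent FrozenTask LazyStore object]
  take FrozenTask:  [FrozenTask LazyStore object] + [FrozenTask LazyStore object]
  take LazyStore:  [LazyStore object] + [LazyStore object]
  take object:  [object] + [object]
MRO: SafePool AsyncIndex AbstractEvent FastCache CachedGraph AsyncEvent FrozenTask LazyStore object
process is defined in: AsyncEvent, CachedGraph, FastCache. First along the MRO is FastCache.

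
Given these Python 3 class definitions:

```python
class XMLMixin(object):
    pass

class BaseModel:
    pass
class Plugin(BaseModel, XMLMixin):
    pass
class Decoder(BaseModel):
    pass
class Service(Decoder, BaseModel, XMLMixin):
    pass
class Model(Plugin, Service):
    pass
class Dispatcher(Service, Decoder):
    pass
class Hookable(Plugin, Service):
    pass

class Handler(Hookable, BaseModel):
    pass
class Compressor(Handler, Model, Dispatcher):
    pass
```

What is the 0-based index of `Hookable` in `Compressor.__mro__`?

2

L[Compressor] = Compressor + merge(L[Handler], L[Model], L[Dispatcher], [Handler Model Dispatcher])
  take Handler:  [Handler Hookable Plugin Service Decoder BaseModel XMLMixin object] + [Model Plugin Service Decoder BaseModel XMLMixin object] + [Dispatcher Service Decoder BaseModel XMLMixin object] + [Handler Model Dispatcher]
  take Hookable:  [Hookable Plugin Service Decoder BaseModel XMLMixin object] + [Model Plugin Service Decoder BaseModel XMLMixin object] + [Dispatcher Service Decoder BaseModel XMLMixin object] + [Model Dispatcher]
  take Model:  [Plugin Service Decoder BaseModel XMLMixin object] + [Model Plugin Service Decoder BaseModel XMLMixin object] + [Dispatcher Service Decoder BaseModel XMLMixin object] + [Model Dispatcher]
  take Plugin:  [Plugin Service Decoder BaseModel XMLMixin object] + [Plugin Service Decoder BaseModel XMLMixin object] + [Dispatcher Service Decoder BaseModel XMLMixin object] + [Dispatcher]
  take Dispatcher:  [Service Decoder BaseModel XMLMixin object] + [Service Decoder BaseModel XMLMixin object] + [Dispatcher Service Decoder BaseModel XMLMixin object] + [Dispatcher]
  take Service:  [Service Decoder BaseModel XMLMixin object] + [Service Decoder BaseModel XMLMixin object] + [Service Decoder BaseModel XMLMixin object]
  take Decoder:  [Decoder BaseModel XMLMixin object] + [Decoder BaseModel XMLMixin object] + [Decoder BaseModel XMLMixin object]
  take BaseModel:  [BaseModel XMLMixin object] + [BaseModel XMLMixin object] + [BaseModel XMLMixin object]
  take XMLMixin:  [XMLMixin object] + [XMLMixin object] + [XMLMixin object]
  take object:  [object] + [object] + [object]
MRO: Compressor Handler Hookable Model Plugin Dispatcher Service Decoder BaseModel XMLMixin object
Hookable sits at index 2.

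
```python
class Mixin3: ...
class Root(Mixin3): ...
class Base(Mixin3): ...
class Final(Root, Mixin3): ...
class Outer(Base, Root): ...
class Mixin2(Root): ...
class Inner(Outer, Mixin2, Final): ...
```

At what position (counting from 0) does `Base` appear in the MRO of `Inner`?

L[Inner] = Inner + merge(L[Outer], L[Mixin2], L[Final], [Outer Mixin2 Final])
  take Outer:  [Outer Base Root Mixin3 object] + [Mixin2 Root Mixin3 object] + [Final Root Mixin3 object] + [Outer Mixin2 Final]
  take Base:  [Base Root Mixin3 object] + [Mixin2 Root Mixin3 object] + [Final Root Mixin3 object] + [Mixin2 Final]
  take Mixin2:  [Root Mixin3 object] + [Mixin2 Root Mixin3 object] + [Final Root Mixin3 object] + [Mixin2 Final]
  take Final:  [Root Mixin3 object] + [Root Mixin3 object] + [Final Root Mixin3 object] + [Final]
  take Root:  [Root Mixin3 object] + [Root Mixin3 object] + [Root Mixin3 object]
  take Mixin3:  [Mixin3 object] + [Mixin3 object] + [Mixin3 object]
  take object:  [object] + [object] + [object]
MRO: Inner Outer Base Mixin2 Final Root Mixin3 object
Base sits at index 2.

2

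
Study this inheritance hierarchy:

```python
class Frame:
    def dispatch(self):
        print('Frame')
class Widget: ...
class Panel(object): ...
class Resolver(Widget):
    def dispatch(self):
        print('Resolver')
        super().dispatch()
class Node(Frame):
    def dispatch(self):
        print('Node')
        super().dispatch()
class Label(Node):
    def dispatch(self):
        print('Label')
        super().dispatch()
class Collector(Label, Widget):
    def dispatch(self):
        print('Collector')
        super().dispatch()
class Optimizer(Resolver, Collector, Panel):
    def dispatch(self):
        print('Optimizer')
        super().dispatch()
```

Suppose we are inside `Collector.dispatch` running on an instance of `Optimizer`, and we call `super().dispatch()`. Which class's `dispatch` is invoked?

Label

L[Optimizer] = Optimizer + merge(L[Resolver], L[Collector], L[Panel], [Resolver Collector Panel])
  take Resolver:  [Resolver Widget object] + [Collector Label Node Frame Widget object] + [Panel object] + [Resolver Collector Panel]
  take Collector:  [Widget object] + [Collector Label Node Frame Widget object] + [Panel object] + [Collector Panel]
  take Label:  [Widget object] + [Label Node Frame Widget object] + [Panel object] + [Panel]
  take Node:  [Widget object] + [Node Frame Widget object] + [Panel object] + [Panel]
  take Frame:  [Widget object] + [Frame Widget object] + [Panel object] + [Panel]
  take Widget:  [Widget object] + [Widget object] + [Panel object] + [Panel]
  take Panel:  [object] + [object] + [Panel object] + [Panel]
  take object:  [object] + [object] + [object]
MRO: Optimizer Resolver Collector Label Node Frame Widget Panel object
super() in Collector.dispatch on a Optimizer instance goes to the class after Collector in Optimizer's MRO: Label.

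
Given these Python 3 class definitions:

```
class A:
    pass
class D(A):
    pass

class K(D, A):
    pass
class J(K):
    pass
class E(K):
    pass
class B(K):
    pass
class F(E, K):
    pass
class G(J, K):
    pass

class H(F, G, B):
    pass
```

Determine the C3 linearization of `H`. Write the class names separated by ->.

L[H] = H + merge(L[F], L[G], L[B], [F G B])
  take F:  [F E K D A object] + [G J K D A object] + [B K D A object] + [F G B]
  take E:  [E K D A object] + [G J K D A object] + [B K D A object] + [G B]
  take G:  [K D A object] + [G J K D A object] + [B K D A object] + [G B]
  take J:  [K D A object] + [J K D A object] + [B K D A object] + [B]
  take B:  [K D A object] + [K D A object] + [B K D A object] + [B]
  take K:  [K D A object] + [K D A object] + [K D A object]
  take D:  [D A object] + [D A object] + [D A object]
  take A:  [A object] + [A object] + [A object]
  take object:  [object] + [object] + [object]

H -> F -> E -> G -> J -> B -> K -> D -> A -> object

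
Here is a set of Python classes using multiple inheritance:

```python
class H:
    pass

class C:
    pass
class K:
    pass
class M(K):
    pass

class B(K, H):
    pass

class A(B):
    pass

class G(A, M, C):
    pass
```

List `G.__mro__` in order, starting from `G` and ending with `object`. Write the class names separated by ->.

G -> A -> B -> M -> K -> H -> C -> object

L[G] = G + merge(L[A], L[M], L[C], [A M C])
  take A:  [A B K H object] + [M K object] + [C object] + [A M C]
  take B:  [B K H object] + [M K object] + [C object] + [M C]
  take M:  [K H object] + [M K object] + [C object] + [M C]
  take K:  [K H object] + [K object] + [C object] + [C]
  take H:  [H object] + [object] + [C object] + [C]
  take C:  [object] + [object] + [C object] + [C]
  take object:  [object] + [object] + [object]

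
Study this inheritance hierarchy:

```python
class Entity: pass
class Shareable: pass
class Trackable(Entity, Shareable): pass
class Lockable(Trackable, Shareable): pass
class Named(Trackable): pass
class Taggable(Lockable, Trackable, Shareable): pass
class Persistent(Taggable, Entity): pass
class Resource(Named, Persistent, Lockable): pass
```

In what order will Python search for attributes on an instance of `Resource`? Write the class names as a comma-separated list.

L[Resource] = Resource + merge(L[Named], L[Persistent], L[Lockable], [Named Persistent Lockable])
  take Named:  [Named Trackable Entity Shareable object] + [Persistent Taggable Lockable Trackable Entity Shareable object] + [Lockable Trackable Entity Shareable object] + [Named Persistent Lockable]
  take Persistent:  [Trackable Entity Shareable object] + [Persistent Taggable Lockable Trackable Entity Shareable object] + [Lockable Trackable Entity Shareable object] + [Persistent Lockable]
  take Taggable:  [Trackable Entity Shareable object] + [Taggable Lockable Trackable Entity Shareable object] + [Lockable Trackable Entity Shareable object] + [Lockable]
  take Lockable:  [Trackable Entity Shareable object] + [Lockable Trackable Entity Shareable object] + [Lockable Trackable Entity Shareable object] + [Lockable]
  take Trackable:  [Trackable Entity Shareable object] + [Trackable Entity Shareable object] + [Trackable Entity Shareable object]
  take Entity:  [Entity Shareable object] + [Entity Shareable object] + [Entity Shareable object]
  take Shareable:  [Shareable object] + [Shareable object] + [Shareable object]
  take object:  [object] + [object] + [object]

Resource, Named, Persistent, Taggable, Lockable, Trackable, Entity, Shareable, object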